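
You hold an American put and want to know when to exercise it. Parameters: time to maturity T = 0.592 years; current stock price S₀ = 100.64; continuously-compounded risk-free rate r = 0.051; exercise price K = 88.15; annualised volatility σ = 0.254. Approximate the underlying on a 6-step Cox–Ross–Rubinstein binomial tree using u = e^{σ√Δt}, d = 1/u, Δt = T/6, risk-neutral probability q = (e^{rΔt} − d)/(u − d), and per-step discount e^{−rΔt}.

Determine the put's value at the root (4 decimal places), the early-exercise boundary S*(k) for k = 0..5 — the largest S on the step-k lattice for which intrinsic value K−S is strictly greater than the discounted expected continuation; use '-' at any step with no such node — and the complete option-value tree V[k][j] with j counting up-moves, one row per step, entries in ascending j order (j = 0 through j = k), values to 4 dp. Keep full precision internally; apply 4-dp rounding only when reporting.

params: Δt=0.09867 u=1.08305 d=0.92332 q=0.51165 e^(-rΔt)=0.99498
t_6 payoffs: 25.7951 15.0074 2.3533 0.0000 0.0000 0.0000 0.0000
t_5: node(5,0) S=67.5337 payoff=20.6163 vs cont=20.1738 → 20.6163 [stop]  node(5,1) S=79.2174 payoff=8.9326 vs cont=8.4901 → 8.9326 [stop]  node(5,2) S=92.9224 payoff=0.0000 vs cont=1.1435 → 1.1435 [wait]  node(5,3) S=108.9985 payoff=0.0000 vs cont=0.0000 → 0.0000 [wait]  node(5,4) S=127.8559 payoff=0.0000 vs cont=0.0000 → 0.0000 [wait]  node(5,5) S=149.9756 payoff=0.0000 vs cont=0.0000 → 0.0000 [wait]  ⇒ S*(5)=79.2174
t_4: node(4,0) S=73.1426 payoff=15.0074 vs cont=14.5649 → 15.0074 [stop]  node(4,1) S=85.7967 payoff=2.3533 vs cont=4.9225 → 4.9225 [wait]  node(4,2) S=100.6400 payoff=0.0000 vs cont=0.5556 → 0.5556 [wait]  node(4,3) S=118.0513 payoff=0.0000 vs cont=0.0000 → 0.0000 [wait]  node(4,4) S=138.4748 payoff=0.0000 vs cont=0.0000 → 0.0000 [wait]  ⇒ S*(4)=73.1426
t_3: node(3,0) S=79.2174 payoff=8.9326 vs cont=9.7981 → 9.7981 [wait]  node(3,1) S=92.9224 payoff=0.0000 vs cont=2.6747 → 2.6747 [wait]  node(3,2) S=108.9985 payoff=0.0000 vs cont=0.2700 → 0.2700 [wait]  node(3,3) S=127.8559 payoff=0.0000 vs cont=0.0000 → 0.0000 [wait]  ⇒ S*(3)=-
t_2: node(2,0) S=85.7967 payoff=2.3533 vs cont=6.1225 → 6.1225 [wait]  node(2,1) S=100.6400 payoff=0.0000 vs cont=1.4371 → 1.4371 [wait]  node(2,2) S=118.0513 payoff=0.0000 vs cont=0.1312 → 0.1312 [wait]  ⇒ S*(2)=-
t_1: node(1,0) S=92.9224 payoff=0.0000 vs cont=3.7066 → 3.7066 [wait]  node(1,1) S=108.9985 payoff=0.0000 vs cont=0.7651 → 0.7651 [wait]  ⇒ S*(1)=-
t_0: node(0,0) S=100.6400 payoff=0.0000 vs cont=2.1905 → 2.1905 [wait]  ⇒ S*(0)=-

price = 2.1905
boundary = - - - - 73.1426 79.2174
tree:
2.1905
3.7066 0.7651
6.1225 1.4371 0.1312
9.7981 2.6747 0.2700 0.0000
15.0074 4.9225 0.5556 0.0000 0.0000
20.6163 8.9326 1.1435 0.0000 0.0000 0.0000
25.7951 15.0074 2.3533 0.0000 0.0000 0.0000 0.0000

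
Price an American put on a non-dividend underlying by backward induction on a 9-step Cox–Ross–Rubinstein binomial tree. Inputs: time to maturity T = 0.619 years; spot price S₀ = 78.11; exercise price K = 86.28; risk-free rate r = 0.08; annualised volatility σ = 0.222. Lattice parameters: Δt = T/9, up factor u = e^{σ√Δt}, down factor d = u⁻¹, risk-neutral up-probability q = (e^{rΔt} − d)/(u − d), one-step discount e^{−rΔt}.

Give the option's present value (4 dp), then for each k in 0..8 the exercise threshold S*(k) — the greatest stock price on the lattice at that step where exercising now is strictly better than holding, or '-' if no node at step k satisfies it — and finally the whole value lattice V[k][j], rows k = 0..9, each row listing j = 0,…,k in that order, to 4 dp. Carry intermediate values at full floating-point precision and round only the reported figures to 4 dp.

price = 9.0444
boundary = - 73.6922 69.5243 73.6922 69.5243 73.6922 69.5243 73.6922 78.1100
tree:
9.0444
12.5878 6.0310
16.7557 8.8554 3.6168
20.6878 12.5878 5.6744 1.8500
24.3976 16.7557 8.6151 3.1546 0.7252
27.8976 20.6878 12.5878 5.2208 1.3756 0.1625
31.1996 24.3976 16.7557 8.3151 2.5616 0.3498 0.0000
34.3148 27.8976 20.6878 12.5878 4.6546 0.7529 0.0000 0.0000
37.2539 31.1996 24.3976 16.7557 8.1700 1.6204 0.0000 0.0000 0.0000
40.0267 34.3148 27.8976 20.6878 12.5878 3.4874 0.0000 0.0000 0.0000 0.0000

params: Δt=0.06878 u=1.05995 d=0.94344 q=0.53281 e^(-rΔt)=0.99451
t_9 payoffs: 40.0267 34.3148 27.8976 20.6878 12.5878 3.4874 0.0000 0.0000 0.0000 0.0000
t_8: node(8,0) S=49.0261 payoff=37.2539 vs cont=36.7805 → 37.2539 [stop]  node(8,1) S=55.0804 payoff=31.1996 vs cont=30.7262 → 31.1996 [stop]  node(8,2) S=61.8824 payoff=24.3976 vs cont=23.9242 → 24.3976 [stop]  node(8,3) S=69.5243 payoff=16.7557 vs cont=16.2822 → 16.7557 [stop]  node(8,4) S=78.1100 payoff=8.1700 vs cont=7.6966 → 8.1700 [stop]  node(8,5) S=87.7559 payoff=0.0000 vs cont=1.6204 → 1.6204 [wait]  node(8,6) S=98.5930 payoff=0.0000 vs cont=0.0000 → 0.0000 [wait]  node(8,7) S=110.7684 payoff=0.0000 vs cont=0.0000 → 0.0000 [wait]  node(8,8) S=124.4474 payoff=0.0000 vs cont=0.0000 → 0.0000 [wait]  ⇒ S*(8)=78.1100
t_7: node(7,0) S=51.9652 payoff=34.3148 vs cont=33.8414 → 34.3148 [stop]  node(7,1) S=58.3824 payoff=27.8976 vs cont=27.4242 → 27.8976 [stop]  node(7,2) S=65.5922 payoff=20.6878 vs cont=20.2144 → 20.6878 [stop]  node(7,3) S=73.6922 payoff=12.5878 vs cont=12.1143 → 12.5878 [stop]  node(7,4) S=82.7926 payoff=3.4874 vs cont=4.6546 → 4.6546 [wait]  node(7,5) S=93.0168 payoff=0.0000 vs cont=0.7529 → 0.7529 [wait]  node(7,6) S=104.5036 payoff=0.0000 vs cont=0.0000 → 0.0000 [wait]  node(7,7) S=117.4089 payoff=0.0000 vs cont=0.0000 → 0.0000 [wait]  ⇒ S*(7)=73.6922
t_6: node(6,0) S=55.0804 payoff=31.1996 vs cont=30.7262 → 31.1996 [stop]  node(6,1) S=61.8824 payoff=24.3976 vs cont=23.9242 → 24.3976 [stop]  node(6,2) S=69.5243 payoff=16.7557 vs cont=16.2822 → 16.7557 [stop]  node(6,3) S=78.1100 payoff=8.1700 vs cont=8.3151 → 8.3151 [wait]  node(6,4) S=87.7559 payoff=0.0000 vs cont=2.5616 → 2.5616 [wait]  node(6,5) S=98.5930 payoff=0.0000 vs cont=0.3498 → 0.3498 [wait]  node(6,6) S=110.7684 payoff=0.0000 vs cont=0.0000 → 0.0000 [wait]  ⇒ S*(6)=69.5243
t_5: node(5,0) S=58.3824 payoff=27.8976 vs cont=27.4242 → 27.8976 [stop]  node(5,1) S=65.5922 payoff=20.6878 vs cont=20.2144 → 20.6878 [stop]  node(5,2) S=73.6922 payoff=12.5878 vs cont=12.1912 → 12.5878 [stop]  node(5,3) S=82.7926 payoff=3.4874 vs cont=5.2208 → 5.2208 [wait]  node(5,4) S=93.0168 payoff=0.0000 vs cont=1.3756 → 1.3756 [wait]  node(5,5) S=104.5036 payoff=0.0000 vs cont=0.1625 → 0.1625 [wait]  ⇒ S*(5)=73.6922
t_4: node(4,0) S=61.8824 payoff=24.3976 vs cont=23.9242 → 24.3976 [stop]  node(4,1) S=69.5243 payoff=16.7557 vs cont=16.2822 → 16.7557 [stop]  node(4,2) S=78.1100 payoff=8.1700 vs cont=8.6151 → 8.6151 [wait]  node(4,3) S=87.7559 payoff=0.0000 vs cont=3.1546 → 3.1546 [wait]  node(4,4) S=98.5930 payoff=0.0000 vs cont=0.7252 → 0.7252 [wait]  ⇒ S*(4)=69.5243
t_3: node(3,0) S=65.5922 payoff=20.6878 vs cont=20.2144 → 20.6878 [stop]  node(3,1) S=73.6922 payoff=12.5878 vs cont=12.3502 → 12.5878 [stop]  node(3,2) S=82.7926 payoff=3.4874 vs cont=5.6744 → 5.6744 [wait]  node(3,3) S=93.0168 payoff=0.0000 vs cont=1.8500 → 1.8500 [wait]  ⇒ S*(3)=73.6922
t_2: node(2,0) S=69.5243 payoff=16.7557 vs cont=16.2822 → 16.7557 [stop]  node(2,1) S=78.1100 payoff=8.1700 vs cont=8.8554 → 8.8554 [wait]  node(2,2) S=87.7559 payoff=0.0000 vs cont=3.6168 → 3.6168 [wait]  ⇒ S*(2)=69.5243
t_1: node(1,0) S=73.6922 payoff=12.5878 vs cont=12.4775 → 12.5878 [stop]  node(1,1) S=82.7926 payoff=3.4874 vs cont=6.0310 → 6.0310 [wait]  ⇒ S*(1)=73.6922
t_0: node(0,0) S=78.1100 payoff=8.1700 vs cont=9.0444 → 9.0444 [wait]  ⇒ S*(0)=-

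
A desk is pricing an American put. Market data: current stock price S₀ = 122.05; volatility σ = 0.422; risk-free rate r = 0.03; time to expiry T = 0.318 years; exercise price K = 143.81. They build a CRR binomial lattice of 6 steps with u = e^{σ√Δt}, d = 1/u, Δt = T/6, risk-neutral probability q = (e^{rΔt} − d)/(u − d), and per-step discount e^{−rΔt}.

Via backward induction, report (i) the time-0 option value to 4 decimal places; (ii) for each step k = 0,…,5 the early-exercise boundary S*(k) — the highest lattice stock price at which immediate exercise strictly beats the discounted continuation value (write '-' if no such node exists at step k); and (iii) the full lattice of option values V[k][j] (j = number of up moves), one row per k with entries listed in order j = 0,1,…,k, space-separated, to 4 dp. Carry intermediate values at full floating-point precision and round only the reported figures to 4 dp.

Δt=0.05300, u=1.10203, d=0.90742, q=0.48391, disc=e^(-rΔt)=0.99841
k=6 terminal: V=max(K-S,0) → 75.6730 61.0600 43.3130 21.7600 0.0000 0.0000 0.0000
k=5: j=0 S=75.0889 intr=68.7211 cont=68.4927 V=68.7211[EX]; j=1 S=91.1928 intr=52.6172 cont=52.3887 V=52.6172[EX]; j=2 S=110.7504 intr=33.0596 cont=32.8311 V=33.0596[EX]; j=3 S=134.5025 intr=9.3075 cont=11.2123 V=11.2123[hold]; j=4 S=163.3485 intr=0.0000 cont=0.0000 V=0.0000[hold]; j=5 S=198.3810 intr=0.0000 cont=0.0000 V=0.0000[hold]  S*(5)=110.7504
k=4: j=0 S=82.7500 intr=61.0600 cont=60.8315 V=61.0600[EX]; j=1 S=100.4970 intr=43.3130 cont=43.0846 V=43.3130[EX]; j=2 S=122.0500 intr=21.7600 cont=22.4518 V=22.4518[hold]; j=3 S=148.2254 intr=0.0000 cont=5.7774 V=5.7774[hold]; j=4 S=180.0145 intr=0.0000 cont=0.0000 V=0.0000[hold]  S*(4)=100.4970
k=3: j=0 S=91.1928 intr=52.6172 cont=52.3887 V=52.6172[EX]; j=1 S=110.7504 intr=33.0596 cont=33.1654 V=33.1654[hold]; j=2 S=134.5025 intr=9.3075 cont=14.3601 V=14.3601[hold]; j=3 S=163.3485 intr=0.0000 cont=2.9769 V=2.9769[hold]  S*(3)=91.1928
k=2: j=0 S=100.4970 intr=43.3130 cont=43.1357 V=43.3130[EX]; j=1 S=122.0500 intr=21.7600 cont=24.0271 V=24.0271[hold]; j=2 S=148.2254 intr=0.0000 cont=8.8376 V=8.8376[hold]  S*(2)=100.4970
k=1: j=0 S=110.7504 intr=33.0596 cont=33.9264 V=33.9264[hold]; j=1 S=134.5025 intr=9.3075 cont=16.6503 V=16.6503[hold]  S*(1)=-
k=0: j=0 S=122.0500 intr=21.7600 cont=25.5258 V=25.5258[hold]  S*(0)=-

price = 25.5258
boundary = - - 100.4970 91.1928 100.4970 110.7504
tree:
25.5258
33.9264 16.6503
43.3130 24.0271 8.8376
52.6172 33.1654 14.3601 2.9769
61.0600 43.3130 22.4518 5.7774 0.0000
68.7211 52.6172 33.0596 11.2123 0.0000 0.0000
75.6730 61.0600 43.3130 21.7600 0.0000 0.0000 0.0000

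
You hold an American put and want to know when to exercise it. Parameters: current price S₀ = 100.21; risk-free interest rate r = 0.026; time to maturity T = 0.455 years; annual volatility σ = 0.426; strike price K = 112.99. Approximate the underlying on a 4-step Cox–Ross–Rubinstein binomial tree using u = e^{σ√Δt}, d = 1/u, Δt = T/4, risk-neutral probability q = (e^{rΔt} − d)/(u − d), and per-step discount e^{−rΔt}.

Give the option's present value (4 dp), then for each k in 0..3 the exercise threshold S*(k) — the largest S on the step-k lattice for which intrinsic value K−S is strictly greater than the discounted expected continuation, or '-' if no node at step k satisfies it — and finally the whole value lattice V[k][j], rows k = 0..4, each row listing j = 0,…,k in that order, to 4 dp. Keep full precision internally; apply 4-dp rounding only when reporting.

price = 19.5423
boundary = - - 75.1823 86.7987
tree:
19.5423
27.8031 10.5125
37.8077 16.8930 3.5095
47.8695 26.1913 6.6971 0.0000
56.5847 37.8077 12.7800 0.0000 0.0000

Δt=0.11375, u=1.15451, d=0.86617, q=0.47441, disc=e^(-rΔt)=0.99705
k=4 terminal: V=max(K-S,0) → 56.5847 37.8077 12.7800 0.0000 0.0000
k=3: j=0 S=65.1205 intr=47.8695 cont=47.5359 V=47.8695[EX]; j=1 S=86.7987 intr=26.1913 cont=25.8576 V=26.1913[EX]; j=2 S=115.6935 intr=0.0000 cont=6.6971 V=6.6971[hold]; j=3 S=154.2072 intr=0.0000 cont=0.0000 V=0.0000[hold]  S*(3)=86.7987
k=2: j=0 S=75.1823 intr=37.8077 cont=37.4741 V=37.8077[EX]; j=1 S=100.2100 intr=12.7800 cont=16.8930 V=16.8930[hold]; j=2 S=133.5693 intr=0.0000 cont=3.5095 V=3.5095[hold]  S*(2)=75.1823
k=1: j=0 S=86.7987 intr=26.1913 cont=27.8031 V=27.8031[hold]; j=1 S=115.6935 intr=0.0000 cont=10.5125 V=10.5125[hold]  S*(1)=-
k=0: j=0 S=100.2100 intr=12.7800 cont=19.5423 V=19.5423[hold]  S*(0)=-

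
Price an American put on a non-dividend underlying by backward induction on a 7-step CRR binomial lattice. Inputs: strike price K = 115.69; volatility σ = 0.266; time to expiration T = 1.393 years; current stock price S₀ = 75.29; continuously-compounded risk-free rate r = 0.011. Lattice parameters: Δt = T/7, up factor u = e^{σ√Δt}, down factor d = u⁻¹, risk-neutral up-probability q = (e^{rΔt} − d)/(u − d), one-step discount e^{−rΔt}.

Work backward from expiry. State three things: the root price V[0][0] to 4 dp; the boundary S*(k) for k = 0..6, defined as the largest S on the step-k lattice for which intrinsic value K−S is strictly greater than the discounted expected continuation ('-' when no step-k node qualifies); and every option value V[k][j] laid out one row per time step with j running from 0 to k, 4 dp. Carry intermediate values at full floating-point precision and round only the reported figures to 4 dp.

price = 40.8055
boundary = - 66.8657 59.3840 66.8657 75.2900 84.7757 95.4564
tree:
40.8055
48.8243 32.2903
56.3060 40.4435 23.5904
62.9505 48.8243 31.5340 15.0783
68.8516 56.3060 40.4000 22.0571 7.5741
74.0924 62.9505 48.8243 30.9143 12.5464 2.2131
78.7468 68.8516 56.3060 40.4000 20.2336 4.2619 0.0000
82.8804 74.0924 62.9505 48.8243 30.9143 8.2072 0.0000 0.0000

Δt=0.19900  u=1.12599  d=0.88811  q=0.47958  discount=0.99781
step 7 (expiry): payoffs max(K−S,0) = 82.8804 74.0924 62.9505 48.8243 30.9143 8.2072 0.0000 0.0000
step 6: (k=6,j=0): S=36.9432, (K−S)⁺=78.7468, hold=78.4939 ⇒ V=78.7468 exercise | (k=6,j=1): S=46.8384, (K−S)⁺=68.8516, hold=68.5986 ⇒ V=68.8516 exercise | (k=6,j=2): S=59.3840, (K−S)⁺=56.3060, hold=56.0530 ⇒ V=56.3060 exercise | (k=6,j=3): S=75.2900, (K−S)⁺=40.4000, hold=40.1470 ⇒ V=40.4000 exercise | (k=6,j=4): S=95.4564, (K−S)⁺=20.2336, hold=19.9806 ⇒ V=20.2336 exercise | (k=6,j=5): S=121.0243, (K−S)⁺=0.0000, hold=4.2619 ⇒ V=4.2619 continue | (k=6,j=6): S=153.4406, (K−S)⁺=0.0000, hold=0.0000 ⇒ V=0.0000 continue  boundary S*=95.4564
step 5: (k=5,j=0): S=41.5976, (K−S)⁺=74.0924, hold=73.8394 ⇒ V=74.0924 exercise | (k=5,j=1): S=52.7395, (K−S)⁺=62.9505, hold=62.6976 ⇒ V=62.9505 exercise | (k=5,j=2): S=66.8657, (K−S)⁺=48.8243, hold=48.5713 ⇒ V=48.8243 exercise | (k=5,j=3): S=84.7757, (K−S)⁺=30.9143, hold=30.6614 ⇒ V=30.9143 exercise | (k=5,j=4): S=107.4828, (K−S)⁺=8.2072, hold=12.5464 ⇒ V=12.5464 continue | (k=5,j=5): S=136.2720, (K−S)⁺=0.0000, hold=2.2131 ⇒ V=2.2131 continue  boundary S*=84.7757
step 4: (k=4,j=0): S=46.8384, (K−S)⁺=68.8516, hold=68.5986 ⇒ V=68.8516 exercise | (k=4,j=1): S=59.3840, (K−S)⁺=56.3060, hold=56.0530 ⇒ V=56.3060 exercise | (k=4,j=2): S=75.2900, (K−S)⁺=40.4000, hold=40.1470 ⇒ V=40.4000 exercise | (k=4,j=3): S=95.4564, (K−S)⁺=20.2336, hold=22.0571 ⇒ V=22.0571 continue | (k=4,j=4): S=121.0243, (K−S)⁺=0.0000, hold=7.5741 ⇒ V=7.5741 continue  boundary S*=75.2900
step 3: (k=3,j=0): S=52.7395, (K−S)⁺=62.9505, hold=62.6976 ⇒ V=62.9505 exercise | (k=3,j=1): S=66.8657, (K−S)⁺=48.8243, hold=48.5713 ⇒ V=48.8243 exercise | (k=3,j=2): S=84.7757, (K−S)⁺=30.9143, hold=31.5340 ⇒ V=31.5340 continue | (k=3,j=3): S=107.4828, (K−S)⁺=8.2072, hold=15.0783 ⇒ V=15.0783 continue  boundary S*=66.8657
step 2: (k=2,j=0): S=59.3840, (K−S)⁺=56.3060, hold=56.0530 ⇒ V=56.3060 exercise | (k=2,j=1): S=75.2900, (K−S)⁺=40.4000, hold=40.4435 ⇒ V=40.4435 continue | (k=2,j=2): S=95.4564, (K−S)⁺=20.2336, hold=23.5904 ⇒ V=23.5904 continue  boundary S*=59.3840
step 1: (k=1,j=0): S=66.8657, (K−S)⁺=48.8243, hold=48.5922 ⇒ V=48.8243 exercise | (k=1,j=1): S=84.7757, (K−S)⁺=30.9143, hold=32.2903 ⇒ V=32.2903 continue  boundary S*=66.8657
step 0: (k=0,j=0): S=75.2900, (K−S)⁺=40.4000, hold=40.8055 ⇒ V=40.8055 continue  boundary S*=-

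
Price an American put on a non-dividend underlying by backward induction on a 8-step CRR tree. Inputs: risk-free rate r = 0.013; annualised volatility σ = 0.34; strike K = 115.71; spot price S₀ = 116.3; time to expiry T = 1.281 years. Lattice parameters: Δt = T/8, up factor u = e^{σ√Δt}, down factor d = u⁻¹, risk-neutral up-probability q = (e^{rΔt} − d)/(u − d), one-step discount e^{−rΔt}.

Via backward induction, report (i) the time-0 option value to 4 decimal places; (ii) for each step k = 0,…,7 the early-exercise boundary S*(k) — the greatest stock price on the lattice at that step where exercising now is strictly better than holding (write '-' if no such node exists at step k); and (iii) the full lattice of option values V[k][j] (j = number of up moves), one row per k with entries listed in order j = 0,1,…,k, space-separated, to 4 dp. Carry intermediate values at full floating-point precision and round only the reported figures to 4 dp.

params: Δt=0.16012 u=1.14574 d=0.87280 q=0.47367 e^(-rΔt)=0.99792
t_8 payoffs: 76.5464 64.2989 48.2213 27.1158 0.0000 0.0000 0.0000 0.0000 0.0000
t_7: node(7,0) S=44.8714 payoff=70.8386 vs cont=70.5980 → 70.8386 [stop]  node(7,1) S=58.9039 payoff=56.8061 vs cont=56.5655 → 56.8061 [stop]  node(7,2) S=77.3247 payoff=38.3853 vs cont=38.1447 → 38.3853 [stop]  node(7,3) S=101.5062 payoff=14.2038 vs cont=14.2421 → 14.2421 [wait]  node(7,4) S=133.2499 payoff=0.0000 vs cont=0.0000 → 0.0000 [wait]  node(7,5) S=174.9206 payoff=0.0000 vs cont=0.0000 → 0.0000 [wait]  node(7,6) S=229.6230 payoff=0.0000 vs cont=0.0000 → 0.0000 [wait]  node(7,7) S=301.4321 payoff=0.0000 vs cont=0.0000 → 0.0000 [wait]  ⇒ S*(7)=77.3247
t_6: node(6,0) S=51.4111 payoff=64.2989 vs cont=64.0583 → 64.2989 [stop]  node(6,1) S=67.4887 payoff=48.2213 vs cont=47.9807 → 48.2213 [stop]  node(6,2) S=88.5942 payoff=27.1158 vs cont=26.8932 → 27.1158 [stop]  node(6,3) S=116.3000 payoff=0.0000 vs cont=7.4804 → 7.4804 [wait]  node(6,4) S=152.6701 payoff=0.0000 vs cont=0.0000 → 0.0000 [wait]  node(6,5) S=200.4141 payoff=0.0000 vs cont=0.0000 → 0.0000 [wait]  node(6,6) S=263.0888 payoff=0.0000 vs cont=0.0000 → 0.0000 [wait]  ⇒ S*(6)=88.5942
t_5: node(5,0) S=58.9039 payoff=56.8061 vs cont=56.5655 → 56.8061 [stop]  node(5,1) S=77.3247 payoff=38.3853 vs cont=38.1447 → 38.3853 [stop]  node(5,2) S=101.5062 payoff=14.2038 vs cont=17.7780 → 17.7780 [wait]  node(5,3) S=133.2499 payoff=0.0000 vs cont=3.9289 → 3.9289 [wait]  node(5,4) S=174.9206 payoff=0.0000 vs cont=0.0000 → 0.0000 [wait]  node(5,5) S=229.6230 payoff=0.0000 vs cont=0.0000 → 0.0000 [wait]  ⇒ S*(5)=77.3247
t_4: node(4,0) S=67.4887 payoff=48.2213 vs cont=47.9807 → 48.2213 [stop]  node(4,1) S=88.5942 payoff=27.1158 vs cont=28.5646 → 28.5646 [wait]  node(4,2) S=116.3000 payoff=0.0000 vs cont=11.1947 → 11.1947 [wait]  node(4,3) S=152.6701 payoff=0.0000 vs cont=2.0636 → 2.0636 [wait]  node(4,4) S=200.4141 payoff=0.0000 vs cont=0.0000 → 0.0000 [wait]  ⇒ S*(4)=67.4887
t_3: node(3,0) S=77.3247 payoff=38.3853 vs cont=38.8295 → 38.8295 [wait]  node(3,1) S=101.5062 payoff=14.2038 vs cont=20.2947 → 20.2947 [wait]  node(3,2) S=133.2499 payoff=0.0000 vs cont=6.8553 → 6.8553 [wait]  node(3,3) S=174.9206 payoff=0.0000 vs cont=1.0839 → 1.0839 [wait]  ⇒ S*(3)=-
t_2: node(2,0) S=88.5942 payoff=27.1158 vs cont=29.9876 → 29.9876 [wait]  node(2,1) S=116.3000 payoff=0.0000 vs cont=13.8998 → 13.8998 [wait]  node(2,2) S=152.6701 payoff=0.0000 vs cont=4.1129 → 4.1129 [wait]  ⇒ S*(2)=-
t_1: node(1,0) S=101.5062 payoff=14.2038 vs cont=22.3207 → 22.3207 [wait]  node(1,1) S=133.2499 payoff=0.0000 vs cont=9.2448 → 9.2448 [wait]  ⇒ S*(1)=-
t_0: node(0,0) S=116.3000 payoff=0.0000 vs cont=16.0934 → 16.0934 [wait]  ⇒ S*(0)=-

price = 16.0934
boundary = - - - - 67.4887 77.3247 88.5942 77.3247
tree:
16.0934
22.3207 9.2448
29.9876 13.8998 4.1129
38.8295 20.2947 6.8553 1.0839
48.2213 28.5646 11.1947 2.0636 0.0000
56.8061 38.3853 17.7780 3.9289 0.0000 0.0000
64.2989 48.2213 27.1158 7.4804 0.0000 0.0000 0.0000
70.8386 56.8061 38.3853 14.2421 0.0000 0.0000 0.0000 0.0000
76.5464 64.2989 48.2213 27.1158 0.0000 0.0000 0.0000 0.0000 0.0000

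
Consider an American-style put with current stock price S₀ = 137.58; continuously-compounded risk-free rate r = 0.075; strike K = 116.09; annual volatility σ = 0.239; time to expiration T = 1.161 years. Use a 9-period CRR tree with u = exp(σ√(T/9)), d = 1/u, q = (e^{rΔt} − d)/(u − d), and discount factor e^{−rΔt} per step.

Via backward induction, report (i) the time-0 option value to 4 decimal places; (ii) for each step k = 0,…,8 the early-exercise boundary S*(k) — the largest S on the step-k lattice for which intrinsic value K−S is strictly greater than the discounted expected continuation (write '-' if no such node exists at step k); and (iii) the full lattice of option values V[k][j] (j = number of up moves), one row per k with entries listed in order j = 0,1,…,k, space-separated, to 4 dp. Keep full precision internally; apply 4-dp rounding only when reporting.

Δt=0.12900  u=1.08963  d=0.91774  q=0.53511  discount=0.99037
step 9 (expiry): payoffs max(K−S,0) = 52.5519 40.6512 26.5216 9.7455 0.0000 0.0000 0.0000 0.0000 0.0000 0.0000
step 8: (k=8,j=0): S=69.2332, (K−S)⁺=46.8568, hold=45.7390 ⇒ V=46.8568 exercise | (k=8,j=1): S=82.2005, (K−S)⁺=33.8895, hold=32.7717 ⇒ V=33.8895 exercise | (k=8,j=2): S=97.5966, (K−S)⁺=18.4934, hold=17.3756 ⇒ V=18.4934 exercise | (k=8,j=3): S=115.8764, (K−S)⁺=0.2136, hold=4.4870 ⇒ V=4.4870 continue | (k=8,j=4): S=137.5800, (K−S)⁺=0.0000, hold=0.0000 ⇒ V=0.0000 continue | (k=8,j=5): S=163.3486, (K−S)⁺=0.0000, hold=0.0000 ⇒ V=0.0000 continue | (k=8,j=6): S=193.9437, (K−S)⁺=0.0000, hold=0.0000 ⇒ V=0.0000 continue | (k=8,j=7): S=230.2692, (K−S)⁺=0.0000, hold=0.0000 ⇒ V=0.0000 continue | (k=8,j=8): S=273.3985, (K−S)⁺=0.0000, hold=0.0000 ⇒ V=0.0000 continue  boundary S*=97.5966
step 7: (k=7,j=0): S=75.4388, (K−S)⁺=40.6512, hold=39.5335 ⇒ V=40.6512 exercise | (k=7,j=1): S=89.5684, (K−S)⁺=26.5216, hold=25.4038 ⇒ V=26.5216 exercise | (k=7,j=2): S=106.3445, (K−S)⁺=9.7455, hold=10.8925 ⇒ V=10.8925 continue | (k=7,j=3): S=126.2627, (K−S)⁺=0.0000, hold=2.0658 ⇒ V=2.0658 continue | (k=7,j=4): S=149.9117, (K−S)⁺=0.0000, hold=0.0000 ⇒ V=0.0000 continue | (k=7,j=5): S=177.9900, (K−S)⁺=0.0000, hold=0.0000 ⇒ V=0.0000 continue | (k=7,j=6): S=211.3274, (K−S)⁺=0.0000, hold=0.0000 ⇒ V=0.0000 continue | (k=7,j=7): S=250.9089, (K−S)⁺=0.0000, hold=0.0000 ⇒ V=0.0000 continue  boundary S*=89.5684
step 6: (k=6,j=0): S=82.2005, (K−S)⁺=33.8895, hold=32.7717 ⇒ V=33.8895 exercise | (k=6,j=1): S=97.5966, (K−S)⁺=18.4934, hold=17.9834 ⇒ V=18.4934 exercise | (k=6,j=2): S=115.8764, (K−S)⁺=0.2136, hold=6.1098 ⇒ V=6.1098 continue | (k=6,j=3): S=137.5800, (K−S)⁺=0.0000, hold=0.9511 ⇒ V=0.9511 continue | (k=6,j=4): S=163.3486, (K−S)⁺=0.0000, hold=0.0000 ⇒ V=0.0000 continue | (k=6,j=5): S=193.9437, (K−S)⁺=0.0000, hold=0.0000 ⇒ V=0.0000 continue | (k=6,j=6): S=230.2692, (K−S)⁺=0.0000, hold=0.0000 ⇒ V=0.0000 continue  boundary S*=97.5966
step 5: (k=5,j=0): S=89.5684, (K−S)⁺=26.5216, hold=25.4038 ⇒ V=26.5216 exercise | (k=5,j=1): S=106.3445, (K−S)⁺=9.7455, hold=11.7525 ⇒ V=11.7525 continue | (k=5,j=2): S=126.2627, (K−S)⁺=0.0000, hold=3.3171 ⇒ V=3.3171 continue | (k=5,j=3): S=149.9117, (K−S)⁺=0.0000, hold=0.4379 ⇒ V=0.4379 continue | (k=5,j=4): S=177.9900, (K−S)⁺=0.0000, hold=0.0000 ⇒ V=0.0000 continue | (k=5,j=5): S=211.3274, (K−S)⁺=0.0000, hold=0.0000 ⇒ V=0.0000 continue  boundary S*=89.5684
step 4: (k=4,j=0): S=97.5966, (K−S)⁺=18.4934, hold=18.4392 ⇒ V=18.4934 exercise | (k=4,j=1): S=115.8764, (K−S)⁺=0.2136, hold=7.1689 ⇒ V=7.1689 continue | (k=4,j=2): S=137.5800, (K−S)⁺=0.0000, hold=1.7593 ⇒ V=1.7593 continue | (k=4,j=3): S=163.3486, (K−S)⁺=0.0000, hold=0.2016 ⇒ V=0.2016 continue | (k=4,j=4): S=193.9437, (K−S)⁺=0.0000, hold=0.0000 ⇒ V=0.0000 continue  boundary S*=97.5966
step 3: (k=3,j=0): S=106.3445, (K−S)⁺=9.7455, hold=12.3138 ⇒ V=12.3138 continue | (k=3,j=1): S=126.2627, (K−S)⁺=0.0000, hold=4.2330 ⇒ V=4.2330 continue | (k=3,j=2): S=149.9117, (K−S)⁺=0.0000, hold=0.9169 ⇒ V=0.9169 continue | (k=3,j=3): S=177.9900, (K−S)⁺=0.0000, hold=0.0928 ⇒ V=0.0928 continue  boundary S*=-
step 2: (k=2,j=0): S=115.8764, (K−S)⁺=0.2136, hold=7.9128 ⇒ V=7.9128 continue | (k=2,j=1): S=137.5800, (K−S)⁺=0.0000, hold=2.4348 ⇒ V=2.4348 continue | (k=2,j=2): S=163.3486, (K−S)⁺=0.0000, hold=0.4713 ⇒ V=0.4713 continue  boundary S*=-
step 1: (k=1,j=0): S=126.2627, (K−S)⁺=0.0000, hold=4.9335 ⇒ V=4.9335 continue | (k=1,j=1): S=149.9117, (K−S)⁺=0.0000, hold=1.3708 ⇒ V=1.3708 continue  boundary S*=-
step 0: (k=0,j=0): S=137.5800, (K−S)⁺=0.0000, hold=2.9979 ⇒ V=2.9979 continue  boundary S*=-

price = 2.9979
boundary = - - - - 97.5966 89.5684 97.5966 89.5684 97.5966
tree:
2.9979
4.9335 1.3708
7.9128 2.4348 0.4713
12.3138 4.2330 0.9169 0.0928
18.4934 7.1689 1.7593 0.2016 0.0000
26.5216 11.7525 3.3171 0.4379 0.0000 0.0000
33.8895 18.4934 6.1098 0.9511 0.0000 0.0000 0.0000
40.6512 26.5216 10.8925 2.0658 0.0000 0.0000 0.0000 0.0000
46.8568 33.8895 18.4934 4.4870 0.0000 0.0000 0.0000 0.0000 0.0000
52.5519 40.6512 26.5216 9.7455 0.0000 0.0000 0.0000 0.0000 0.0000 0.0000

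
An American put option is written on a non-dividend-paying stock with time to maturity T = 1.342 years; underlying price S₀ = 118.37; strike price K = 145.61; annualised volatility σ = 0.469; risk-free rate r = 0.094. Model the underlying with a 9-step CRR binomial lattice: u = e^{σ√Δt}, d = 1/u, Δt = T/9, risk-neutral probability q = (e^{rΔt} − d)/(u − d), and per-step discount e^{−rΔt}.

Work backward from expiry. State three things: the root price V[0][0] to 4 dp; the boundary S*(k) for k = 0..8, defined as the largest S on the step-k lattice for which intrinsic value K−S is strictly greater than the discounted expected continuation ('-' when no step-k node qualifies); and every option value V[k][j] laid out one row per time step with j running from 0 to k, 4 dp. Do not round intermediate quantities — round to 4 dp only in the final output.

price = 35.8140
boundary = - - 82.4018 68.7518 82.4018 98.7618 82.4018 98.7618 118.3700
tree:
35.8140
48.2721 24.0572
63.2082 34.3293 14.2067
76.8582 47.4401 21.8605 6.7608
88.2470 63.2082 32.6200 11.4474 2.1462
97.7493 76.8582 46.8482 18.9561 4.0714 0.2325
105.6774 88.2470 63.2082 30.4564 7.6998 0.4655 0.0000
112.2923 97.7493 76.8582 46.8482 14.5109 0.9323 0.0000 0.0000
117.8114 105.6774 88.2470 63.2082 27.2400 1.8670 0.0000 0.0000 0.0000
122.4163 112.2923 97.7493 76.8582 46.8482 3.7389 0.0000 0.0000 0.0000 0.0000

Δt=0.14911  u=1.19854  d=0.83435  q=0.49360  discount=0.98608
step 9 (expiry): payoffs max(K−S,0) = 122.4163 112.2923 97.7493 76.8582 46.8482 3.7389 0.0000 0.0000 0.0000 0.0000
step 8: (k=8,j=0): S=27.7986, (K−S)⁺=117.8114, hold=115.7847 ⇒ V=117.8114 exercise | (k=8,j=1): S=39.9326, (K−S)⁺=105.6774, hold=103.6508 ⇒ V=105.6774 exercise | (k=8,j=2): S=57.3630, (K−S)⁺=88.2470, hold=86.2203 ⇒ V=88.2470 exercise | (k=8,j=3): S=82.4018, (K−S)⁺=63.2082, hold=61.1815 ⇒ V=63.2082 exercise | (k=8,j=4): S=118.3700, (K−S)⁺=27.2400, hold=25.2133 ⇒ V=27.2400 exercise | (k=8,j=5): S=170.0382, (K−S)⁺=0.0000, hold=1.8670 ⇒ V=1.8670 continue | (k=8,j=6): S=244.2595, (K−S)⁺=0.0000, hold=0.0000 ⇒ V=0.0000 continue | (k=8,j=7): S=350.8781, (K−S)⁺=0.0000, hold=0.0000 ⇒ V=0.0000 continue | (k=8,j=8): S=504.0355, (K−S)⁺=0.0000, hold=0.0000 ⇒ V=0.0000 continue  boundary S*=118.3700
step 7: (k=7,j=0): S=33.3177, (K−S)⁺=112.2923, hold=110.2656 ⇒ V=112.2923 exercise | (k=7,j=1): S=47.8607, (K−S)⁺=97.7493, hold=95.7226 ⇒ V=97.7493 exercise | (k=7,j=2): S=68.7518, (K−S)⁺=76.8582, hold=74.8315 ⇒ V=76.8582 exercise | (k=7,j=3): S=98.7618, (K−S)⁺=46.8482, hold=44.8215 ⇒ V=46.8482 exercise | (k=7,j=4): S=141.8711, (K−S)⁺=3.7389, hold=14.5109 ⇒ V=14.5109 continue | (k=7,j=5): S=203.7975, (K−S)⁺=0.0000, hold=0.9323 ⇒ V=0.9323 continue | (k=7,j=6): S=292.7547, (K−S)⁺=0.0000, hold=0.0000 ⇒ V=0.0000 continue | (k=7,j=7): S=420.5413, (K−S)⁺=0.0000, hold=0.0000 ⇒ V=0.0000 continue  boundary S*=98.7618
step 6: (k=6,j=0): S=39.9326, (K−S)⁺=105.6774, hold=103.6508 ⇒ V=105.6774 exercise | (k=6,j=1): S=57.3630, (K−S)⁺=88.2470, hold=86.2203 ⇒ V=88.2470 exercise | (k=6,j=2): S=82.4018, (K−S)⁺=63.2082, hold=61.1815 ⇒ V=63.2082 exercise | (k=6,j=3): S=118.3700, (K−S)⁺=27.2400, hold=30.4564 ⇒ V=30.4564 continue | (k=6,j=4): S=170.0382, (K−S)⁺=0.0000, hold=7.6998 ⇒ V=7.6998 continue | (k=6,j=5): S=244.2595, (K−S)⁺=0.0000, hold=0.4655 ⇒ V=0.4655 continue | (k=6,j=6): S=350.8781, (K−S)⁺=0.0000, hold=0.0000 ⇒ V=0.0000 continue  boundary S*=82.4018
step 5: (k=5,j=0): S=47.8607, (K−S)⁺=97.7493, hold=95.7226 ⇒ V=97.7493 exercise | (k=5,j=1): S=68.7518, (K−S)⁺=76.8582, hold=74.8315 ⇒ V=76.8582 exercise | (k=5,j=2): S=98.7618, (K−S)⁺=46.8482, hold=46.3870 ⇒ V=46.8482 exercise | (k=5,j=3): S=141.8711, (K−S)⁺=3.7389, hold=18.9561 ⇒ V=18.9561 continue | (k=5,j=4): S=203.7975, (K−S)⁺=0.0000, hold=4.0714 ⇒ V=4.0714 continue | (k=5,j=5): S=292.7547, (K−S)⁺=0.0000, hold=0.2325 ⇒ V=0.2325 continue  boundary S*=98.7618
step 4: (k=4,j=0): S=57.3630, (K−S)⁺=88.2470, hold=86.2203 ⇒ V=88.2470 exercise | (k=4,j=1): S=82.4018, (K−S)⁺=63.2082, hold=61.1815 ⇒ V=63.2082 exercise | (k=4,j=2): S=118.3700, (K−S)⁺=27.2400, hold=32.6200 ⇒ V=32.6200 continue | (k=4,j=3): S=170.0382, (K−S)⁺=0.0000, hold=11.4474 ⇒ V=11.4474 continue | (k=4,j=4): S=244.2595, (K−S)⁺=0.0000, hold=2.1462 ⇒ V=2.1462 continue  boundary S*=82.4018
step 3: (k=3,j=0): S=68.7518, (K−S)⁺=76.8582, hold=74.8315 ⇒ V=76.8582 exercise | (k=3,j=1): S=98.7618, (K−S)⁺=46.8482, hold=47.4401 ⇒ V=47.4401 continue | (k=3,j=2): S=141.8711, (K−S)⁺=3.7389, hold=21.8605 ⇒ V=21.8605 continue | (k=3,j=3): S=203.7975, (K−S)⁺=0.0000, hold=6.7608 ⇒ V=6.7608 continue  boundary S*=68.7518
step 2: (k=2,j=0): S=82.4018, (K−S)⁺=63.2082, hold=61.4696 ⇒ V=63.2082 exercise | (k=2,j=1): S=118.3700, (K−S)⁺=27.2400, hold=34.3293 ⇒ V=34.3293 continue | (k=2,j=2): S=170.0382, (K−S)⁺=0.0000, hold=14.2067 ⇒ V=14.2067 continue  boundary S*=82.4018
step 1: (k=1,j=0): S=98.7618, (K−S)⁺=46.8482, hold=48.2721 ⇒ V=48.2721 continue | (k=1,j=1): S=141.8711, (K−S)⁺=3.7389, hold=24.0572 ⇒ V=24.0572 continue  boundary S*=-
step 0: (k=0,j=0): S=118.3700, (K−S)⁺=27.2400, hold=35.8140 ⇒ V=35.8140 continue  boundary S*=-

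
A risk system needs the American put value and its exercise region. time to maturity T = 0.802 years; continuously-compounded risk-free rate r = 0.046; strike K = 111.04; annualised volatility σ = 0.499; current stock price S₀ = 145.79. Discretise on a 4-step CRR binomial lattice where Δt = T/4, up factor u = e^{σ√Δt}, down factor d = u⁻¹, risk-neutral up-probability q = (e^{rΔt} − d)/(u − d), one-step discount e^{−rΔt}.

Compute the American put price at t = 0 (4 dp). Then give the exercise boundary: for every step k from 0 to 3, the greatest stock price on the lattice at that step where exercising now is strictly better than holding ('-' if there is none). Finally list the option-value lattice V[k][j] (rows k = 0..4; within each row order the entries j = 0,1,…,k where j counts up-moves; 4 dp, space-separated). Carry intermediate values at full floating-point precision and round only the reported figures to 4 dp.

Δt=0.20050  u=1.25037  d=0.79976  q=0.46493  discount=0.99082
step 4 (expiry): payoffs max(K−S,0) = 51.3948 17.7894 0.0000 0.0000 0.0000
step 3: (k=3,j=0): S=74.5785, (K−S)⁺=36.4615, hold=35.4421 ⇒ V=36.4615 exercise | (k=3,j=1): S=116.5976, (K−S)⁺=0.0000, hold=9.4311 ⇒ V=9.4311 continue | (k=3,j=2): S=182.2912, (K−S)⁺=0.0000, hold=0.0000 ⇒ V=0.0000 continue | (k=3,j=3): S=284.9980, (K−S)⁺=0.0000, hold=0.0000 ⇒ V=0.0000 continue  boundary S*=74.5785
step 2: (k=2,j=0): S=93.2506, (K−S)⁺=17.7894, hold=23.6748 ⇒ V=23.6748 continue | (k=2,j=1): S=145.7900, (K−S)⁺=0.0000, hold=4.9999 ⇒ V=4.9999 continue | (k=2,j=2): S=227.9312, (K−S)⁺=0.0000, hold=0.0000 ⇒ V=0.0000 continue  boundary S*=-
step 1: (k=1,j=0): S=116.5976, (K−S)⁺=0.0000, hold=14.8546 ⇒ V=14.8546 continue | (k=1,j=1): S=182.2912, (K−S)⁺=0.0000, hold=2.6507 ⇒ V=2.6507 continue  boundary S*=-
step 0: (k=0,j=0): S=145.7900, (K−S)⁺=0.0000, hold=9.0963 ⇒ V=9.0963 continue  boundary S*=-

price = 9.0963
boundary = - - - 74.5785
tree:
9.0963
14.8546 2.6507
23.6748 4.9999 0.0000
36.4615 9.4311 0.0000 0.0000
51.3948 17.7894 0.0000 0.0000 0.0000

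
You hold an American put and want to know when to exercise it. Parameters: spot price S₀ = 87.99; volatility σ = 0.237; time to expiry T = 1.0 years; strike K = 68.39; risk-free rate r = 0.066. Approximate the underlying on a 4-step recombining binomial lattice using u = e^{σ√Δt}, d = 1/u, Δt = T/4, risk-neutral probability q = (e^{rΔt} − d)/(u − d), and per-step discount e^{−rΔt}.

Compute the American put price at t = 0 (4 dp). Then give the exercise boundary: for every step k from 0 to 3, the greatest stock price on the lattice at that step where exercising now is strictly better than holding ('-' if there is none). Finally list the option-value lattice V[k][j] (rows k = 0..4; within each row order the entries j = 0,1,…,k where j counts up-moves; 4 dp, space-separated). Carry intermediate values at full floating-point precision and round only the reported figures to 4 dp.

Δt=0.25000, u=1.12581, d=0.88825, q=0.54044, disc=e^(-rΔt)=0.98364
k=4 terminal: V=max(K-S,0) → 13.6156 0.0000 0.0000 0.0000 0.0000
k=3: j=0 S=61.6654 intr=6.7246 cont=6.1547 V=6.7246[EX]; j=1 S=78.1573 intr=0.0000 cont=0.0000 V=0.0000[hold]; j=2 S=99.0597 intr=0.0000 cont=0.0000 V=0.0000[hold]; j=3 S=125.5524 intr=0.0000 cont=0.0000 V=0.0000[hold]  S*(3)=61.6654
k=2: j=0 S=69.4233 intr=0.0000 cont=3.0398 V=3.0398[hold]; j=1 S=87.9900 intr=0.0000 cont=0.0000 V=0.0000[hold]; j=2 S=111.5221 intr=0.0000 cont=0.0000 V=0.0000[hold]  S*(2)=-
k=1: j=0 S=78.1573 intr=0.0000 cont=1.3741 V=1.3741[hold]; j=1 S=99.0597 intr=0.0000 cont=0.0000 V=0.0000[hold]  S*(1)=-
k=0: j=0 S=87.9900 intr=0.0000 cont=0.6211 V=0.6211[hold]  S*(0)=-

price = 0.6211
boundary = - - - 61.6654
tree:
0.6211
1.3741 0.0000
3.0398 0.0000 0.0000
6.7246 0.0000 0.0000 0.0000
13.6156 0.0000 0.0000 0.0000 0.0000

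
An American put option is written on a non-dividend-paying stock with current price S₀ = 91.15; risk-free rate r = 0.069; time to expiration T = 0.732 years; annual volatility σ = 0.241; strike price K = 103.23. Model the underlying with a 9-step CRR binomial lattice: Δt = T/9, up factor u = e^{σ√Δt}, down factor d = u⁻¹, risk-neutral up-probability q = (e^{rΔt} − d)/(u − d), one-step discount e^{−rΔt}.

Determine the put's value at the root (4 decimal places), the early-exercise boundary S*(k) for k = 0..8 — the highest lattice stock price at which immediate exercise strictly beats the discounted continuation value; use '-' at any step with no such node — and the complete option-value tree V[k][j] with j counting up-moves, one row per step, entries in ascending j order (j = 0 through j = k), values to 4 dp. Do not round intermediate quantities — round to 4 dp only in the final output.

price = 13.3242
boundary = - 85.0956 79.4434 85.0956 79.4434 85.0956 79.4434 85.0956 91.1500
tree:
13.3242
18.1344 9.0931
23.7866 13.0517 5.5909
29.0634 18.1344 8.5699 2.9419
33.9897 23.7866 12.7085 4.8986 1.1941
38.5888 29.0634 18.1344 7.9109 2.2118 0.2815
42.8824 33.9897 23.7866 12.2867 4.0167 0.5943 0.0000
46.8908 38.5888 29.0634 18.1344 7.1011 1.2549 0.0000 0.0000
50.6329 42.8824 33.9897 23.7866 12.0800 2.6497 0.0000 0.0000 0.0000
54.1265 46.8908 38.5888 29.0634 18.1344 5.5949 0.0000 0.0000 0.0000 0.0000

params: Δt=0.08133 u=1.07115 d=0.93358 q=0.52373 e^(-rΔt)=0.99440
t_9 payoffs: 54.1265 46.8908 38.5888 29.0634 18.1344 5.5949 0.0000 0.0000 0.0000 0.0000
t_8: node(8,0) S=52.5971 payoff=50.6329 vs cont=50.0552 → 50.6329 [stop]  node(8,1) S=60.3476 payoff=42.8824 vs cont=42.3047 → 42.8824 [stop]  node(8,2) S=69.2403 payoff=33.9897 vs cont=33.4120 → 33.9897 [stop]  node(8,3) S=79.4434 payoff=23.7866 vs cont=23.2089 → 23.7866 [stop]  node(8,4) S=91.1500 payoff=12.0800 vs cont=11.5023 → 12.0800 [stop]  node(8,5) S=104.5816 payoff=0.0000 vs cont=2.6497 → 2.6497 [wait]  node(8,6) S=119.9925 payoff=0.0000 vs cont=0.0000 → 0.0000 [wait]  node(8,7) S=137.6744 payoff=0.0000 vs cont=0.0000 → 0.0000 [wait]  node(8,8) S=157.9617 payoff=0.0000 vs cont=0.0000 → 0.0000 [wait]  ⇒ S*(8)=91.1500
t_7: node(7,0) S=56.3392 payoff=46.8908 vs cont=46.3131 → 46.8908 [stop]  node(7,1) S=64.6412 payoff=38.5888 vs cont=38.0111 → 38.5888 [stop]  node(7,2) S=74.1666 payoff=29.0634 vs cont=28.4857 → 29.0634 [stop]  node(7,3) S=85.0956 payoff=18.1344 vs cont=17.5567 → 18.1344 [stop]  node(7,4) S=97.6351 payoff=5.5949 vs cont=7.1011 → 7.1011 [wait]  node(7,5) S=112.0224 payoff=0.0000 vs cont=1.2549 → 1.2549 [wait]  node(7,6) S=128.5298 payoff=0.0000 vs cont=0.0000 → 0.0000 [wait]  node(7,7) S=147.4696 payoff=0.0000 vs cont=0.0000 → 0.0000 [wait]  ⇒ S*(7)=85.0956
t_6: node(6,0) S=60.3476 payoff=42.8824 vs cont=42.3047 → 42.8824 [stop]  node(6,1) S=69.2403 payoff=33.9897 vs cont=33.4120 → 33.9897 [stop]  node(6,2) S=79.4434 payoff=23.7866 vs cont=23.2089 → 23.7866 [stop]  node(6,3) S=91.1500 payoff=12.0800 vs cont=12.2867 → 12.2867 [wait]  node(6,4) S=104.5816 payoff=0.0000 vs cont=4.0167 → 4.0167 [wait]  node(6,5) S=119.9925 payoff=0.0000 vs cont=0.5943 → 0.5943 [wait]  node(6,6) S=137.6744 payoff=0.0000 vs cont=0.0000 → 0.0000 [wait]  ⇒ S*(6)=79.4434
t_5: node(5,0) S=64.6412 payoff=38.5888 vs cont=38.0111 → 38.5888 [stop]  node(5,1) S=74.1666 payoff=29.0634 vs cont=28.4857 → 29.0634 [stop]  node(5,2) S=85.0956 payoff=18.1344 vs cont=17.6643 → 18.1344 [stop]  node(5,3) S=97.6351 payoff=5.5949 vs cont=7.9109 → 7.9109 [wait]  node(5,4) S=112.0224 payoff=0.0000 vs cont=2.2118 → 2.2118 [wait]  node(5,5) S=128.5298 payoff=0.0000 vs cont=0.2815 → 0.2815 [wait]  ⇒ S*(5)=85.0956
t_4: node(4,0) S=69.2403 payoff=33.9897 vs cont=33.4120 → 33.9897 [stop]  node(4,1) S=79.4434 payoff=23.7866 vs cont=23.2089 → 23.7866 [stop]  node(4,2) S=91.1500 payoff=12.0800 vs cont=12.7085 → 12.7085 [wait]  node(4,3) S=104.5816 payoff=0.0000 vs cont=4.8986 → 4.8986 [wait]  node(4,4) S=119.9925 payoff=0.0000 vs cont=1.1941 → 1.1941 [wait]  ⇒ S*(4)=79.4434
t_3: node(3,0) S=74.1666 payoff=29.0634 vs cont=28.4857 → 29.0634 [stop]  node(3,1) S=85.0956 payoff=18.1344 vs cont=17.8840 → 18.1344 [stop]  node(3,2) S=97.6351 payoff=5.5949 vs cont=8.5699 → 8.5699 [wait]  node(3,3) S=112.0224 payoff=0.0000 vs cont=2.9419 → 2.9419 [wait]  ⇒ S*(3)=85.0956
t_2: node(2,0) S=79.4434 payoff=23.7866 vs cont=23.2089 → 23.7866 [stop]  node(2,1) S=91.1500 payoff=12.0800 vs cont=13.0517 → 13.0517 [wait]  node(2,2) S=104.5816 payoff=0.0000 vs cont=5.5909 → 5.5909 [wait]  ⇒ S*(2)=79.4434
t_1: node(1,0) S=85.0956 payoff=18.1344 vs cont=18.0627 → 18.1344 [stop]  node(1,1) S=97.6351 payoff=5.5949 vs cont=9.0931 → 9.0931 [wait]  ⇒ S*(1)=85.0956
t_0: node(0,0) S=91.1500 payoff=12.0800 vs cont=13.3242 → 13.3242 [wait]  ⇒ S*(0)=-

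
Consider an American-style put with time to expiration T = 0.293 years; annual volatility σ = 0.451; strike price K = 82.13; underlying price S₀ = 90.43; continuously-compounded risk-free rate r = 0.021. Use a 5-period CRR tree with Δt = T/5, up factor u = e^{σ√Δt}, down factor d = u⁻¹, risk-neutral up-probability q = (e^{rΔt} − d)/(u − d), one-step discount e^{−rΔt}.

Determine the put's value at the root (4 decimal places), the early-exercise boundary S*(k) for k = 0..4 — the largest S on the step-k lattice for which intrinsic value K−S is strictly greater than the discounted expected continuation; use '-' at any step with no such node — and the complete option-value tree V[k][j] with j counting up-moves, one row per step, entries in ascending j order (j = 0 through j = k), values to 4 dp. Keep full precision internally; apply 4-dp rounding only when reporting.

price = 4.5151
boundary = - - - 65.1733 72.6915
tree:
4.5151
7.2465 1.5482
11.3090 2.8350 0.1489
16.9567 5.1795 0.2858 0.0000
23.6974 9.4385 0.5486 0.0000 0.0000
29.7409 16.9567 1.0529 0.0000 0.0000 0.0000

Δt=0.05860, u=1.11536, d=0.89657, q=0.47836, disc=e^(-rΔt)=0.99877
k=5 terminal: V=max(K-S,0) → 29.7409 16.9567 1.0529 0.0000 0.0000 0.0000
k=4: j=0 S=58.4326 intr=23.6974 cont=23.5964 V=23.6974[EX]; j=1 S=72.6915 intr=9.4385 cont=9.3375 V=9.4385[EX]; j=2 S=90.4300 intr=0.0000 cont=0.5486 V=0.5486[hold]; j=3 S=112.4971 intr=0.0000 cont=0.0000 V=0.0000[hold]; j=4 S=139.9490 intr=0.0000 cont=0.0000 V=0.0000[hold]  S*(4)=72.6915
k=3: j=0 S=65.1733 intr=16.9567 cont=16.8557 V=16.9567[EX]; j=1 S=81.0771 intr=1.0529 cont=5.1795 V=5.1795[hold]; j=2 S=100.8618 intr=0.0000 cont=0.2858 V=0.2858[hold]; j=3 S=125.4745 intr=0.0000 cont=0.0000 V=0.0000[hold]  S*(3)=65.1733
k=2: j=0 S=72.6915 intr=9.4385 cont=11.3090 V=11.3090[hold]; j=1 S=90.4300 intr=0.0000 cont=2.8350 V=2.8350[hold]; j=2 S=112.4971 intr=0.0000 cont=0.1489 V=0.1489[hold]  S*(2)=-
k=1: j=0 S=81.0771 intr=1.0529 cont=7.2465 V=7.2465[hold]; j=1 S=100.8618 intr=0.0000 cont=1.5482 V=1.5482[hold]  S*(1)=-
k=0: j=0 S=90.4300 intr=0.0000 cont=4.5151 V=4.5151[hold]  S*(0)=-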